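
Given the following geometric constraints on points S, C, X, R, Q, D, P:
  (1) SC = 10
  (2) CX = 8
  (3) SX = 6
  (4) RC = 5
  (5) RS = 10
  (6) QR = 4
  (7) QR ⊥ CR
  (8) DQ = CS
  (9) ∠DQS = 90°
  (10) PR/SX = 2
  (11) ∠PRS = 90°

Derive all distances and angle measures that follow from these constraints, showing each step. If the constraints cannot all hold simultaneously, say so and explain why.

The constraints are consistent.

From the given relations:
  DQ = CS = 10
  PR = 2·SX = 2·6 = 12

Step 1: From SR = 10, RP = 12, and ∠SRP = 90°, by the law of cosines:
  SP² = SR² + RP² - 2·SR·RP·cos(90°) = 100 + 144 - 0 = 244
  SP = 2·√61

Step 2: From CR = 5, RQ = 4, and ∠CRQ = 90°, by the law of cosines:
  CQ² = CR² + RQ² - 2·CR·RQ·cos(90°) = 25 + 16 - 0 = 41
  CQ = √41

Step 3: From SC = 10, SR = 10, CR = 5, by the inverse law of cosines:
  cos(∠CSR) = (SC² + SR² - CR²) / (2·SC·SR)
  ∠CSR = 28.96°

Step 4: From SC = 10, SX = 6, CX = 8, by the inverse law of cosines:
  cos(∠CSX) = (SC² + SX² - CX²) / (2·SC·SX)
  ∠CSX = 53.13°

Step 5: From CR = 5, CS = 10, RS = 10, by the inverse law of cosines:
  cos(∠RCS) = (CR² + CS² - RS²) / (2·CR·CS)
  ∠RCS = 75.52°

Step 6: From CS = 10, CX = 8, SX = 6, by the inverse law of cosines:
  cos(∠SCX) = (CS² + CX² - SX²) / (2·CS·CX)
  ∠SCX = 36.87°

Step 7: From XC = 8, XS = 6, CS = 10, by the inverse law of cosines:
  cos(∠CXS) = (XC² + XS² - CS²) / (2·XC·XS)
  ∠CXS = 90°

Step 8: From RC = 5, RS = 10, CS = 10, by the inverse law of cosines:
  cos(∠CRS) = (RC² + RS² - CS²) / (2·RC·RS)
  ∠CRS = 75.52°

Step 9: From SP = 2·√61, SR = 10, PR = 12, by the inverse law of cosines:
  cos(∠PSR) = (SP² + SR² - PR²) / (2·SP·SR)
  ∠PSR = 50.19°

Step 10: From CQ = √41, CR = 5, QR = 4, by the inverse law of cosines:
  cos(∠QCR) = (CQ² + CR² - QR²) / (2·CQ·CR)
  ∠QCR = 38.66°

Step 11: From QC = √41, QR = 4, CR = 5, by the inverse law of cosines:
  cos(∠CQR) = (QC² + QR² - CR²) / (2·QC·QR)
  ∠CQR = 51.34°

Step 12: From PR = 12, PS = 2·√61, RS = 10, by the inverse law of cosines:
  cos(∠RPS) = (PR² + PS² - RS²) / (2·PR·PS)
  ∠RPS = 39.81°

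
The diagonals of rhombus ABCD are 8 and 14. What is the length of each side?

The diagonals of a rhombus bisect each other at right angles.
Half-diagonals: 8/2 = 4 and 14/2 = 7
side = sqrt(4^2 + 7^2)
side = sqrt(16 + 49)
side = sqrt(65)

sqrt(65)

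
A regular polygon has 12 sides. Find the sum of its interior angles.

The sum of interior angles of an n-sided polygon is (n - 2) * 180.
For n = 12: (12 - 2) * 180 = 10 * 180 = 1800 degrees.

1800 degrees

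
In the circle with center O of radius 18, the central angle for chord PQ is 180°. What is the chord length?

Chord length = 2r sin(θ/2)
= 2 × 18 × sin(180°/2)
= 2 × 18 × sin(90°)
= 36

36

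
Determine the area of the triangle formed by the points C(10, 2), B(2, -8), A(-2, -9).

Shoelace: Area = (1/2)|10(-8--9) + 2(-9-2) + -2(2--8)| = (1/2)(32) = 16

16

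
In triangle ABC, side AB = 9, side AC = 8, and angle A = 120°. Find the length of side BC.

Law of cosines: BC^2 = 9^2 + 8^2 - 2(9)(8)cos(120°) = 217, so BC = sqrt(217).

sqrt(217)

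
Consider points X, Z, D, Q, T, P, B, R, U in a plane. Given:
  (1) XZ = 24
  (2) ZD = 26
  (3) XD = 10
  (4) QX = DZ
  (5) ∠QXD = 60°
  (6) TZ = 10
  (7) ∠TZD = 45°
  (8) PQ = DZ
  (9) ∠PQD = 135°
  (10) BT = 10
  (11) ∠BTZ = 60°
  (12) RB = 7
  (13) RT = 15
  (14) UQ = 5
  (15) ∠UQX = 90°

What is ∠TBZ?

Step 1: By the law of cosines on triangle BTZ: BZ² = 10² + 10² − 2·10·10·cos(60°) = 100, so BZ = 10.
Step 2: By the inverse law of cosines on triangle TBZ: cos(∠TBZ) = (10² + 10² − 10²) / (2·10·10) = 100/200 = 0.5, so ∠TBZ = 60°.

Therefore, the measure of angle ∠TBZ = 60°.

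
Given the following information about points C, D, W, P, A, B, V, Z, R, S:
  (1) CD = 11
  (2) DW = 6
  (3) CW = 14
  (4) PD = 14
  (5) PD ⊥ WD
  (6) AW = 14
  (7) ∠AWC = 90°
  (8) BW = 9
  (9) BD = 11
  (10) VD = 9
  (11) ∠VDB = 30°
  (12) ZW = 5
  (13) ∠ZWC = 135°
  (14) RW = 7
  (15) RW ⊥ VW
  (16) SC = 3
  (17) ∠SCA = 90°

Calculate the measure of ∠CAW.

Step 1: By the law of cosines on triangle AWC: AC² = 14² + 14² − 2·14·14·cos(90°) = 392, so AC = 14·√2.
Step 2: By the inverse law of cosines on triangle CAW: cos(∠CAW) = ((14·√2)² + 14² − 14²) / (2·14·√2·14) = 392/554.37 = 0.7071, so ∠CAW = 45°.

Therefore, the measure of angle ∠CAW = 45°.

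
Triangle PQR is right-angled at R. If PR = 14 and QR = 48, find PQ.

PQ = sqrt(14^2 + 48^2) = sqrt(2500) = 50

50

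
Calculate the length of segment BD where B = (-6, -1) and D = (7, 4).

d = sqrt((7 - -6)^2 + (4 - -1)^2)
d = sqrt(13^2 + 5^2)
d = sqrt(169 + 25)
d = sqrt(194)

sqrt(194)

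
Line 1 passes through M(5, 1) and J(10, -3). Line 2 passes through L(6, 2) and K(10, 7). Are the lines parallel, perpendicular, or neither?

Slope of line 1: m1 = (-3 - 1)/(10 - 5) = -4/5 = -4/5
Slope of line 2: m2 = (7 - 2)/(10 - 6) = 5/4 = 5/4
Two lines are perpendicular when the product of their slopes is -1 (negative reciprocals).
m1 * m2 = (-4/5) * (5/4) = -1, confirming perpendicularity.

Perpendicular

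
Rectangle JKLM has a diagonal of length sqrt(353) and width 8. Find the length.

b = sqrt(d^2 - a^2) = sqrt(353 - 64) = sqrt(289) = 17

17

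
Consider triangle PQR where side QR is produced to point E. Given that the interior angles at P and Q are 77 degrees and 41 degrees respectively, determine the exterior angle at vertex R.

The interior angle at R is 180 - 77 - 41 = 62 degrees.
The exterior angle and interior angle at R are supplementary:
Exterior angle = 180 - 62 = 118 degrees.

118 degrees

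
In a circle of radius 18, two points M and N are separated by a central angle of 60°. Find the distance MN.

Chord = 2(18) sin(30°) = 18

18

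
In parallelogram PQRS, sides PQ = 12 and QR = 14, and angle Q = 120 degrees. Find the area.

Area = a * b * sin(theta)
Area = 12 * 14 * sin(120 degrees)
Area = 168 * sqrt(3)/2
Area = 84*sqrt(3)

84*sqrt(3)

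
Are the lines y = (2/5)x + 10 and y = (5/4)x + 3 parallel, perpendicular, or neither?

Slope of line 1: m1 = 2/5
Slope of line 2: m2 = 5/4
m1 != m2 (2/5 != 5/4), so not parallel.
m1 * m2 = (2/5) * (5/4) = 1/2 != -1, so not perpendicular.
The lines are neither parallel nor perpendicular.

Neither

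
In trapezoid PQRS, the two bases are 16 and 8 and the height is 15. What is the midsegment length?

The midsegment of a trapezoid = (base1 + base2) / 2
midsegment = (16 + 8) / 2
midsegment = 24 / 2
midsegment = 12

12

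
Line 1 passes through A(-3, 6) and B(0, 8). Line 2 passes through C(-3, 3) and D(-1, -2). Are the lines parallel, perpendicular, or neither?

Slope of line 1: m1 = (8 - 6)/(0 - -3) = 2/3 = 2/3
Slope of line 2: m2 = (-2 - 3)/(-1 - -3) = -5/2 = -5/2
For parallel lines we need equal slopes: 2/3 != -5/2.
For perpendicular lines we need m1*m2 = -1: (2/3)(-5/2) = -5/3 != -1.
Since neither condition holds, the lines are neither parallel nor perpendicular.

Neither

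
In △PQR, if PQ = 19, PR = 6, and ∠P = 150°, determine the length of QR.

By the law of cosines: QR^2 = PQ^2 + PR^2 - 2*PQ*PR*cos(P)
QR^2 = 19^2 + 6^2 - 2*19*6*cos(150°)
QR^2 = 361 + 36 - 228*(-sqrt(3)/2)
QR^2 = 114*sqrt(3) + 397
QR = sqrt(114*sqrt(3) + 397)

sqrt(114*sqrt(3) + 397)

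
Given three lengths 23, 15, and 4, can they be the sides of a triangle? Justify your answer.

Check the triangle inequality: 15 + 4 = 19 ≤ 23.
Since the sum of two sides does not exceed the third, no triangle can be formed.

No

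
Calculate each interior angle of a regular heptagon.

Each interior angle of a regular n-gon is (n - 2) * 180 / n.
For n = 7: (7 - 2) * 180 / 7 = 900/7 = 900/7 degrees.

900/7 degrees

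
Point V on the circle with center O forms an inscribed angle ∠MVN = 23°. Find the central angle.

By the inscribed angle theorem, the central angle is twice the inscribed angle.
Central angle = 2 × 23° = 46°

46°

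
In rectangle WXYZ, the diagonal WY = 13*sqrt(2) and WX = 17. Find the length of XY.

The diagonal of a rectangle forms a right triangle with the two sides.
Rearranging the Pythagorean theorem: missing side = sqrt(d^2 - known^2).
= sqrt(338 - 289) = sqrt(49) = 7.

7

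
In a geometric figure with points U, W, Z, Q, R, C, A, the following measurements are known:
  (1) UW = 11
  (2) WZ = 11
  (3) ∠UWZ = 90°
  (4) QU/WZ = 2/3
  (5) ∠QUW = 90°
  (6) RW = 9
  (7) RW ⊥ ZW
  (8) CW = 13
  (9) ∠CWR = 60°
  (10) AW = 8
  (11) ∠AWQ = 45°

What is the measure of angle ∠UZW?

Step 1: By the law of cosines on triangle ZWU: ZU² = 11² + 11² − 2·11·11·cos(90°) = 242, so ZU = 11·√2.
Step 2: By the inverse law of cosines on triangle UZW: cos(∠UZW) = ((11·√2)² + 11² − 11²) / (2·11·√2·11) = 242/342.24 = 0.7071, so ∠UZW = 45°.

Therefore, the measure of angle ∠UZW = 45°.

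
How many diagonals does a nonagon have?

Each of the 9 vertices connects to 6 non-adjacent vertices via diagonals.
Total connections = 9 × 6 = 54, but each diagonal is counted twice.
Number of diagonals = 54 / 2 = 27.

27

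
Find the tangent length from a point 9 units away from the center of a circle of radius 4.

tangent = √(d² - r²) = √(9² - 4²) = √(81 - 16) = √65 = sqrt(65)

sqrt(65)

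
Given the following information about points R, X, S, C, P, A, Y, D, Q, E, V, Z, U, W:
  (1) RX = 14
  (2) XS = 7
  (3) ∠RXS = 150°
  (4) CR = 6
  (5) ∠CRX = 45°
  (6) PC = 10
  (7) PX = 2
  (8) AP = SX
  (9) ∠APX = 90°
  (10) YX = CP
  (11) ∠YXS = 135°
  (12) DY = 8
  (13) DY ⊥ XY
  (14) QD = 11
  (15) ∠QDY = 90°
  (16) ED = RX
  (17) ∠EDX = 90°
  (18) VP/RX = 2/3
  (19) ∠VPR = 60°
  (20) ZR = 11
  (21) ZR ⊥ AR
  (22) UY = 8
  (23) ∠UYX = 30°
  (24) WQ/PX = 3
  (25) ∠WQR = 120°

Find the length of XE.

From the given relations: YX = CP = 10; ED = RX = 14.
Step 1: By the law of cosines on triangle XYD: XD² = 10² + 8² − 2·10·8·cos(90°) = 164, so XD = 2·√41.
Step 2: By the law of cosines on triangle XDE: XE² = (2·√41)² + 14² − 2·2·√41·14·cos(90°) = 360, so XE = 6·√10.

Therefore, the length of XE = 6·√10.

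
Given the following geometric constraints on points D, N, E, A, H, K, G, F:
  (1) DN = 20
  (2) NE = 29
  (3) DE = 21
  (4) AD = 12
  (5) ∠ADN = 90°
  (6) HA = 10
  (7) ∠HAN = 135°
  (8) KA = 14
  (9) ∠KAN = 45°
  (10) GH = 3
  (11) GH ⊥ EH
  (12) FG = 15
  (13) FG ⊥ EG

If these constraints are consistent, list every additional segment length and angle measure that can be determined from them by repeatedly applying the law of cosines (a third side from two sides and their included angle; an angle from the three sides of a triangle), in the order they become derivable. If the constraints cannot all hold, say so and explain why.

The constraints are consistent. Derivable facts, in order:
After 1 step:
- NA = 4·√34
- ∠DEN = 43.6°
- ∠DNE = 46.4°
- ∠EDN = 90°
After 2 steps:
- NH ≈ 31.21
- NK ≈ 16.68
- ∠AND = 30.96°
- ∠DAN = 59.04°
After 3 steps:
- ∠AHN = 31.9°
- ∠AKN = 98.59°
- ∠ANH = 13.1°
- ∠ANK = 36.41°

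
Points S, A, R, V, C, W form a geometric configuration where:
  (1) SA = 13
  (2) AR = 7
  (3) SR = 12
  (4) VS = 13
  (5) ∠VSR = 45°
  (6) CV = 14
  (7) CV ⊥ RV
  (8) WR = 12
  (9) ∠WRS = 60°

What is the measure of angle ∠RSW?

Step 1: By the law of cosines on triangle SRW: SW² = 12² + 12² − 2·12·12·cos(60°) = 144, so SW = 12.
Step 2: By the inverse law of cosines on triangle RSW: cos(∠RSW) = (12² + 12² − 12²) / (2·12·12) = 144/288 = 0.5, so ∠RSW = 60°.

Therefore, the measure of angle ∠RSW = 60°.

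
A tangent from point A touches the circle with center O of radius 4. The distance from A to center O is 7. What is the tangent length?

Let T be the point of tangency. Then OT ⊥ AT (radius ⊥ tangent).
In right triangle OTA: OA² = OT² + AT²
7² = 4² + AT²
AT² = 33, AT = sqrt(33)

sqrt(33)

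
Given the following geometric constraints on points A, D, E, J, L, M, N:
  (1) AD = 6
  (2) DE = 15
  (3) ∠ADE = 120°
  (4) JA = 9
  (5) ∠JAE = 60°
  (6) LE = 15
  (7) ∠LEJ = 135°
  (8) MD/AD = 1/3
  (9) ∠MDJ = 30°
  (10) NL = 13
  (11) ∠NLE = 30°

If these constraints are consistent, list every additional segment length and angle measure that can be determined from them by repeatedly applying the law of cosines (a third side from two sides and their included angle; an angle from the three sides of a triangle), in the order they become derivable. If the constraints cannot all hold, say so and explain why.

The constraints are consistent. Derivable facts, in order:
After 1 step:
- AE = 3·√39
- EN ≈ 7.5
After 2 steps:
- EJ ≈ 16.23
- ∠AED = 16.1°
- ∠DAE = 43.9°
- ∠ENL = 89.93°
- ∠LEN = 60.07°
After 3 steps:
- JL ≈ 28.86
- ∠AEJ = 28.7°
- ∠AJE = 91.3°
After 4 steps:
- ∠EJL = 21.57°
- ∠ELJ = 23.43°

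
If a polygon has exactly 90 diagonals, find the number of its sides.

Using d = n(n - 3)/2, we solve 90 = n(n - 3)/2.
So n(n - 3) = 180.
Testing n = 15: 15 * 12 = 180 = 180. Correct.
The polygon has 15 sides.

15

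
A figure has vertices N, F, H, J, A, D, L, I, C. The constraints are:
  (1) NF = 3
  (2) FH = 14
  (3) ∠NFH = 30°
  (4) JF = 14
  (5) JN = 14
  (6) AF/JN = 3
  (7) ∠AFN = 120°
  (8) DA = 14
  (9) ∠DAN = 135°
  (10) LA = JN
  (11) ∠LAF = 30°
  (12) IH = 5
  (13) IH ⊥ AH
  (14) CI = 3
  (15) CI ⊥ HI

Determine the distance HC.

Step 1: By the law of cosines on triangle HIC: HC² = 5² + 3² − 2·5·3·cos(90°) = 34, so HC = √34.

Therefore, the length of HC = √34.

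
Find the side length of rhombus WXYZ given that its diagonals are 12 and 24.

The diagonals of a rhombus bisect each other at right angles.
Half-diagonals: 12/2 = 6 and 24/2 = 12
side = sqrt(6^2 + 12^2)
side = sqrt(36 + 144)
side = sqrt(180) = 6*sqrt(5)

6*sqrt(5)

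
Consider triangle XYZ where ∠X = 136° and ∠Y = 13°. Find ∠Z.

The interior angles sum to 180°: angle Z = 180 - 136 - 13 = 31°.
The triangle is obtuse (angles 136°, 13°, 31°).

31 degrees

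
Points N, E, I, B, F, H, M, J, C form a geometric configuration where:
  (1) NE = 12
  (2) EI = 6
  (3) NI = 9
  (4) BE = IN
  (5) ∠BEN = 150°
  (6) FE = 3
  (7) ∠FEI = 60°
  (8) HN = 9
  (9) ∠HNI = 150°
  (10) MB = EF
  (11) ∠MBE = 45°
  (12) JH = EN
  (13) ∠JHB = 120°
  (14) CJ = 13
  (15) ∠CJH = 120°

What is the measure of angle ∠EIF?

Step 1: By the law of cosines on triangle IEF: IF² = 6² + 3² − 2·6·3·cos(60°) = 27, so IF = 3·√3.
Step 2: By the inverse law of cosines on triangle EIF: cos(∠EIF) = (6² + (3·√3)² − 3²) / (2·6·3·√3) = 54/62.35 = 0.866, so ∠EIF = 30°.

Therefore, the measure of angle ∠EIF = 30°.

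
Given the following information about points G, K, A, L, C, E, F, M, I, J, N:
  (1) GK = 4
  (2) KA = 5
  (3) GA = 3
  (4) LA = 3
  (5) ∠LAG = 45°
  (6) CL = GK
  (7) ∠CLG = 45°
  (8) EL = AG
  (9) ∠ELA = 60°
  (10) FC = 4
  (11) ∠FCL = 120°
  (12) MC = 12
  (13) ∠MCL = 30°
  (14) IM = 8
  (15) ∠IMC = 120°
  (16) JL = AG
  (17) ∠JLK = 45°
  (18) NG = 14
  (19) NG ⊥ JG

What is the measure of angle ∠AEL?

From the given relations: EL = AG = 3.
Step 1: By the law of cosines on triangle ELA: EA² = 3² + 3² − 2·3·3·cos(60°) = 9, so EA = 3.
Step 2: By the inverse law of cosines on triangle AEL: cos(∠AEL) = (3² + 3² − 3²) / (2·3·3) = 9/18 = 0.5, so ∠AEL = 60°.

Therefore, the measure of angle ∠AEL = 60°.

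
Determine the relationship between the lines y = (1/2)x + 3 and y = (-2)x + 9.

Slope of line 1: m1 = 1/2
Slope of line 2: m2 = -2
Two lines are perpendicular when the product of their slopes is -1 (negative reciprocals).
m1 * m2 = (1/2) * (-2) = -1, confirming perpendicularity.

Perpendicular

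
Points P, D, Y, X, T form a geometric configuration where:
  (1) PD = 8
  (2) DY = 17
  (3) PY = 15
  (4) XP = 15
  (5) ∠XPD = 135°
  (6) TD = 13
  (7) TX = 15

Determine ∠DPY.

Step 1: By the inverse law of cosines on triangle DPY: cos(∠DPY) = (8² + 15² − 17²) / (2·8·15) = 0/240 = 0, so ∠DPY = 90°.

Therefore, the measure of angle ∠DPY = 90°.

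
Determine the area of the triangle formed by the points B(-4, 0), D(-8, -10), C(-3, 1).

Shoelace: Area = (1/2)|-4(-10-1) + -8(1-0) + -3(0--10)| = (1/2)(6) = 3

3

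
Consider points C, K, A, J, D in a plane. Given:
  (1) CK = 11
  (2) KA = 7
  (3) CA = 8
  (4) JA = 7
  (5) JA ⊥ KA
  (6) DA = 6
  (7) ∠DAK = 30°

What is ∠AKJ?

Step 1: By the law of cosines on triangle KAJ: KJ² = 7² + 7² − 2·7·7·cos(90°) = 98, so KJ = 7·√2.
Step 2: By the inverse law of cosines on triangle AKJ: cos(∠AKJ) = (7² + (7·√2)² − 7²) / (2·7·7·√2) = 98/138.59 = 0.7071, so ∠AKJ = 45°.

Therefore, the measure of angle ∠AKJ = 45°.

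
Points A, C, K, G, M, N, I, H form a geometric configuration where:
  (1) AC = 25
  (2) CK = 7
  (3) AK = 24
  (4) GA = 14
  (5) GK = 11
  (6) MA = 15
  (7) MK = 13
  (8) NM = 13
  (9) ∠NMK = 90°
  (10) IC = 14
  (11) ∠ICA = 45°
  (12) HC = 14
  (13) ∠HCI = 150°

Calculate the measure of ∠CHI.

Step 1: By the law of cosines on triangle HCI: HI² = 14² + 14² − 2·14·14·cos(150°) = 731.48, so HI ≈ 27.05.
Step 2: By the inverse law of cosines on triangle CHI: cos(∠CHI) = (14² + 27.05² − 14²) / (2·14·27.05) = 731.48/757.29 = 0.9659, so ∠CHI = 15°.

Therefore, the measure of angle ∠CHI = 15°.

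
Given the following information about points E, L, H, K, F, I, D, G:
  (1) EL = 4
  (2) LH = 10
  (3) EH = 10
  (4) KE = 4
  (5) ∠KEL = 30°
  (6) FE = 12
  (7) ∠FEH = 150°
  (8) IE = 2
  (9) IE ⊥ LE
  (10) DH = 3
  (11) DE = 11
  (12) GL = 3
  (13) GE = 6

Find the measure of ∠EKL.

Step 1: By the law of cosines on triangle KEL: KL² = 4² + 4² − 2·4·4·cos(30°) = 4.29, so KL ≈ 2.07.
Step 2: By the inverse law of cosines on triangle EKL: cos(∠EKL) = (4² + 2.07² − 4²) / (2·4·2.07) = 4.29/16.56 = 0.2588, so ∠EKL = 75°.

Therefore, the measure of angle ∠EKL = 75°.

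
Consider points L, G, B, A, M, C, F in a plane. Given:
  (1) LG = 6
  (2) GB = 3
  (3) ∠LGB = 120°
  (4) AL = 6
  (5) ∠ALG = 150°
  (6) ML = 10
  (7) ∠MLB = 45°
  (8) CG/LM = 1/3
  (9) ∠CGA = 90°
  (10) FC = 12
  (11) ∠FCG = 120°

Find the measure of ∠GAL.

Step 1: By the law of cosines on triangle ALG: AG² = 6² + 6² − 2·6·6·cos(150°) = 134.35, so AG ≈ 11.59.
Step 2: By the inverse law of cosines on triangle GAL: cos(∠GAL) = (11.59² + 6² − 6²) / (2·11.59·6) = 134.35/139.09 = 0.9659, so ∠GAL = 15°.

Therefore, the measure of angle ∠GAL = 15°.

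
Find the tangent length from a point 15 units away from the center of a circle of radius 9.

Let T be the point of tangency. Then CT ⊥ MT (radius ⊥ tangent).
In right triangle CTM: CM² = CT² + MT²
15² = 9² + MT²
MT² = 144, MT = 12

12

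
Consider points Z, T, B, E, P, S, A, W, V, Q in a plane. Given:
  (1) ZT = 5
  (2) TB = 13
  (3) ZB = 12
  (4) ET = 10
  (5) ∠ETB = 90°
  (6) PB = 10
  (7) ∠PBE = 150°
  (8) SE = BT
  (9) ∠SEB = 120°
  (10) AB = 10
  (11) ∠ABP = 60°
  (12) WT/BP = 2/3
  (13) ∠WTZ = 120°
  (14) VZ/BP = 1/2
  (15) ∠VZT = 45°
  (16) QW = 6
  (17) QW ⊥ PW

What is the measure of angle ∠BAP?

Step 1: By the law of cosines on triangle ABP: AP² = 10² + 10² − 2·10·10·cos(60°) = 100, so AP = 10.
Step 2: By the inverse law of cosines on triangle BAP: cos(∠BAP) = (10² + 10² − 10²) / (2·10·10) = 100/200 = 0.5, so ∠BAP = 60°.

Therefore, the measure of angle ∠BAP = 60°.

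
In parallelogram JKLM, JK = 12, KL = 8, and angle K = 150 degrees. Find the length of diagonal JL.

The diagonal of a parallelogram can be found by treating two adjacent sides and the diagonal as a triangle.
Applying the law of cosines with sides 12, 8 and included angle 150°:
d^2 = 144 + 64 - 192*cos(150°) = 96*sqrt(3) + 208
d = 4*sqrt(6*sqrt(3) + 13)

4*sqrt(6*sqrt(3) + 13)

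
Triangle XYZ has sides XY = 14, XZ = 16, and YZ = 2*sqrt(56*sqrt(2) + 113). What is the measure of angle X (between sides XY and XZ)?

cos(X) = (14² + 16² - (2*sqrt(56*sqrt(2) + 113))²) / (2 × 14 × 16) = -sqrt(2)/2, so X = arccos(-sqrt(2)/2) = 135°.

135°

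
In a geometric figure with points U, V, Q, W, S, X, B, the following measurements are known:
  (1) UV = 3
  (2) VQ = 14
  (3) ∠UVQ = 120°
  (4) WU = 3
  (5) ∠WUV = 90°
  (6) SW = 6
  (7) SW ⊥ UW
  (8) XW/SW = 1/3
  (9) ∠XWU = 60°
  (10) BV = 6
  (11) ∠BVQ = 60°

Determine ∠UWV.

Step 1: By the law of cosines on triangle WUV: WV² = 3² + 3² − 2·3·3·cos(90°) = 18, so WV = 3·√2.
Step 2: By the inverse law of cosines on triangle UWV: cos(∠UWV) = (3² + (3·√2)² − 3²) / (2·3·3·√2) = 18/25.46 = 0.7071, so ∠UWV = 45°.

Therefore, the measure of angle ∠UWV = 45°.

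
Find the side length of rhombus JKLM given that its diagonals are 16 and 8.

Half-diagonals are 8 and 4. side = sqrt(8^2 + 4^2) = sqrt(80) = 4*sqrt(5)

4*sqrt(5)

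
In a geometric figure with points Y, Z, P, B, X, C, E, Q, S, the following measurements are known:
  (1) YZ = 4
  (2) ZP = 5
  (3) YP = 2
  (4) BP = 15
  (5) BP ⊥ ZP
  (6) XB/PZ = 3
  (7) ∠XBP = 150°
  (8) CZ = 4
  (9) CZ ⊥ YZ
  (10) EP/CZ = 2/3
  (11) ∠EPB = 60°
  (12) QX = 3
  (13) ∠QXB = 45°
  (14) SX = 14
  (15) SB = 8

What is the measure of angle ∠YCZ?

Step 1: By the law of cosines on triangle CZY: CY² = 4² + 4² − 2·4·4·cos(90°) = 32, so CY = 4·√2.
Step 2: By the inverse law of cosines on triangle YCZ: cos(∠YCZ) = ((4·√2)² + 4² − 4²) / (2·4·√2·4) = 32/45.25 = 0.7071, so ∠YCZ = 45°.

Therefore, the measure of angle ∠YCZ = 45°.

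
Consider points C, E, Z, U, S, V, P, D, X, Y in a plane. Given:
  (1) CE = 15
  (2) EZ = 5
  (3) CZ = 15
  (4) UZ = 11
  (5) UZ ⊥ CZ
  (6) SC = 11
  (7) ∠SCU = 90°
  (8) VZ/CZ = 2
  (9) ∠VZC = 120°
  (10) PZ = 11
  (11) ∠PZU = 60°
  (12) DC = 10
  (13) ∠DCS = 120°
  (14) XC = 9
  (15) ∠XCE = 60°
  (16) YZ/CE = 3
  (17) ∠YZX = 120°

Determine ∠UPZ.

Step 1: By the law of cosines on triangle PZU: PU² = 11² + 11² − 2·11·11·cos(60°) = 121, so PU = 11.
Step 2: By the inverse law of cosines on triangle UPZ: cos(∠UPZ) = (11² + 11² − 11²) / (2·11·11) = 121/242 = 0.5, so ∠UPZ = 60°.

Therefore, the measure of angle ∠UPZ = 60°.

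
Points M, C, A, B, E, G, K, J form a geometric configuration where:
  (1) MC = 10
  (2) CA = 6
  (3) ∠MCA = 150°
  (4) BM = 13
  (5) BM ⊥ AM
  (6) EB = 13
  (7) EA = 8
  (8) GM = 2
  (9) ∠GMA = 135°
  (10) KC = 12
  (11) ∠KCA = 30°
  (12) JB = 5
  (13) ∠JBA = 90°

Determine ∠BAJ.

Step 1: By the law of cosines on triangle ACM: AM² = 6² + 10² − 2·6·10·cos(150°) = 239.92, so AM ≈ 15.49.
Step 2: By the law of cosines on triangle AMB: AB² = 15.49² + 13² − 2·15.49·13·cos(90°) = 408.92, so AB ≈ 20.22.
Step 3: By the law of cosines on triangle ABJ: AJ² = 20.22² + 5² − 2·20.22·5·cos(90°) = 433.92, so AJ ≈ 20.83.
Step 4: By the inverse law of cosines on triangle BAJ: cos(∠BAJ) = (20.22² + 20.83² − 5²) / (2·20.22·20.83) = 817.85/842.48 = 0.9708, so ∠BAJ = 13.89°.

Therefore, the measure of angle ∠BAJ = 13.89°.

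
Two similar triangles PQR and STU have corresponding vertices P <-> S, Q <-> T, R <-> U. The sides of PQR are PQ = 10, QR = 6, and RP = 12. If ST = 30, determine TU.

k = 30/10 = 3. TU = 3 * 6 = 18.

18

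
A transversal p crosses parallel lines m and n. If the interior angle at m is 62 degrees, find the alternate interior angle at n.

Alternate interior angles lie on opposite sides of the transversal, between the parallel lines.
By the alternate interior angle theorem, they are equal: 62 degrees.

62 degrees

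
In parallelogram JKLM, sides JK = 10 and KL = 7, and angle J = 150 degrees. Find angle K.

In a parallelogram, consecutive angles are supplementary (sum to 180°).
angle K = 180 - angle J
angle K = 180 - 150
angle K = 30 degrees

30 degrees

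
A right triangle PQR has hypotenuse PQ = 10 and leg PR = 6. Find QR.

QR = sqrt(10^2 - 6^2) = sqrt(64) = 8

8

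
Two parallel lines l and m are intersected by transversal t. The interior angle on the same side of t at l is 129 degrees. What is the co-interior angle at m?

Co-interior angles (same-side interior) formed by parallel lines and a transversal are supplementary (sum to 180 degrees).
The given angle is 129 degrees.
The co-interior angle = 180 - 129 = 51 degrees.

51 degrees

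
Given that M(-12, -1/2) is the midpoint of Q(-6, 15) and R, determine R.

Using the midpoint formula: M = ((x1 + x2)/2, (y1 + y2)/2)
We know M = (-12, -1/2) and Q = (-6, 15)
For x: -12 = (-6 + x2)/2, so x2 = 2*-12 - -6 = -18
For y: -1/2 = (15 + y2)/2, so y2 = 2*-1/2 - 15 = -16
R = (-18, -16)

(-18, -16)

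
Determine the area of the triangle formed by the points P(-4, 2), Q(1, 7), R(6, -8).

Using the Shoelace formula for a triangle:
Area = (1/2)|x0(y1 - y2) + x1(y2 - y0) + x2(y0 - y1)|
Area = (1/2)|-4(7 - -8) + 1(-8 - 2) + 6(2 - 7)|
Area = (1/2)|-60 + -10 + -30|
Area = (1/2)|-100|
Area = (1/2)(100)
Area = 50

50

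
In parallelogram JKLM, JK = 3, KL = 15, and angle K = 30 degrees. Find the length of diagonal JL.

Law of cosines: d^2 = 3^2 + 15^2 - 2(3)(15)cos(30°) = 234 - 45*sqrt(3), so d = 3*sqrt(26 - 5*sqrt(3)).

3*sqrt(26 - 5*sqrt(3))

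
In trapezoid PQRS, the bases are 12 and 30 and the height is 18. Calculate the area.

Area = (12 + 30) * 18 / 2 = 756 / 2 = 378

378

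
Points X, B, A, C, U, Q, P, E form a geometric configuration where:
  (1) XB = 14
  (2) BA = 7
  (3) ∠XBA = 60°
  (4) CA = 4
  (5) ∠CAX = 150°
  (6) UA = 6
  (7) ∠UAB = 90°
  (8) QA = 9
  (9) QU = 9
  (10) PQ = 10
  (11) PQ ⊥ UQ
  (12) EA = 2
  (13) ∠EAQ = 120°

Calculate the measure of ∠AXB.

Step 1: By the law of cosines on triangle XBA: XA² = 14² + 7² − 2·14·7·cos(60°) = 147, so XA = 7·√3.
Step 2: By the inverse law of cosines on triangle AXB: cos(∠AXB) = ((7·√3)² + 14² − 7²) / (2·7·√3·14) = 294/339.48 = 0.866, so ∠AXB = 30°.

Therefore, the measure of angle ∠AXB = 30°.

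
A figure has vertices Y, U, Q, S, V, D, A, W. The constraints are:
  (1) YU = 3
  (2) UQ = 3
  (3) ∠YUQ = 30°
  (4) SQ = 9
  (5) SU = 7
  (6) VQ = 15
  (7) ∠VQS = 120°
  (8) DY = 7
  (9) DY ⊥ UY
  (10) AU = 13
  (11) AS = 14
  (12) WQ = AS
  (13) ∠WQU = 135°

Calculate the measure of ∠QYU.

Step 1: By the law of cosines on triangle YUQ: YQ² = 3² + 3² − 2·3·3·cos(30°) = 2.41, so YQ ≈ 1.55.
Step 2: By the inverse law of cosines on triangle QYU: cos(∠QYU) = (1.55² + 3² − 3²) / (2·1.55·3) = 2.41/9.32 = 0.2588, so ∠QYU = 75°.

Therefore, the measure of angle ∠QYU = 75°.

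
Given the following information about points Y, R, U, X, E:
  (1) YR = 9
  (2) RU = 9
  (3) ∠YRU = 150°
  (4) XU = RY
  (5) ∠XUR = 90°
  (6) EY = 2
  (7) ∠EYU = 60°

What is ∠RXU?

From the given relations: XU = RY = 9.
Step 1: By the law of cosines on triangle XUR: XR² = 9² + 9² − 2·9·9·cos(90°) = 162, so XR = 9·√2.
Step 2: By the inverse law of cosines on triangle RXU: cos(∠RXU) = ((9·√2)² + 9² − 9²) / (2·9·√2·9) = 162/229.1 = 0.7071, so ∠RXU = 45°.

Therefore, the measure of angle ∠RXU = 45°.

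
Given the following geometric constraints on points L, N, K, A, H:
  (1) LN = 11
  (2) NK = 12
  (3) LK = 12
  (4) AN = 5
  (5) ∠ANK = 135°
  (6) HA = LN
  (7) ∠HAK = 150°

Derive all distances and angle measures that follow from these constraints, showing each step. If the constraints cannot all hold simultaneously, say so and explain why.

The constraints are consistent.

From the given relations:
  HA = LN = 11

Step 1: From KN = 12, NA = 5, and ∠KNA = 135°, by the law of cosines:
  KA² = KN² + NA² - 2·KN·NA·cos(135°) = 144 + 25 + 84.85 = 253.9
  KA ≈ 15.93

Step 2: From LK = 12, LN = 11, KN = 12, by the inverse law of cosines:
  cos(∠KLN) = (LK² + LN² - KN²) / (2·LK·LN)
  ∠KLN = 62.72°

Step 3: From NK = 12, NL = 11, KL = 12, by the inverse law of cosines:
  cos(∠KNL) = (NK² + NL² - KL²) / (2·NK·NL)
  ∠KNL = 62.72°

Step 4: From KL = 12, KN = 12, LN = 11, by the inverse law of cosines:
  cos(∠LKN) = (KL² + KN² - LN²) / (2·KL·KN)
  ∠LKN = 54.56°

Step 5: From KA = 15.93, AH = 11, and ∠KAH = 150°, by the law of cosines:
  KH² = KA² + AH² - 2·KA·AH·cos(150°) = 253.9 + 121 + 303.6 = 678.4
  KH ≈ 26.05

Step 6: From KA = 15.93, KN = 12, AN = 5, by the inverse law of cosines:
  cos(∠AKN) = (KA² + KN² - AN²) / (2·KA·KN)
  ∠AKN = 12.82°

Step 7: From AK = 15.93, AN = 5, KN = 12, by the inverse law of cosines:
  cos(∠KAN) = (AK² + AN² - KN²) / (2·AK·AN)
  ∠KAN = 32.18°

Step 8: From KA = 15.93, KH = 26.05, AH = 11, by the inverse law of cosines:
  cos(∠AKH) = (KA² + KH² - AH²) / (2·KA·KH)
  ∠AKH = 12.19°

Step 9: From HA = 11, HK = 26.05, AK = 15.93, by the inverse law of cosines:
  cos(∠AHK) = (HA² + HK² - AK²) / (2·HA·HK)
  ∠AHK = 17.81°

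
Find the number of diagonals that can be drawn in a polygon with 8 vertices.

The number of diagonals in an n-gon is n(n - 3)/2.
For n = 8: 8(8 - 3)/2 = 8 × 5 / 2 = 20.

20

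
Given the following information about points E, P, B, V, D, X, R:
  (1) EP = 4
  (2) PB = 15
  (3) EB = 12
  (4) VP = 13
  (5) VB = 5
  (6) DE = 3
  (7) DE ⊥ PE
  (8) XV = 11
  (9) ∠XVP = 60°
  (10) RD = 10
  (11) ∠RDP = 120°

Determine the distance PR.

Step 1: By the law of cosines on triangle DEP: DP² = 3² + 4² − 2·3·4·cos(90°) = 25, so DP = 5.
Step 2: By the law of cosines on triangle PDR: PR² = 5² + 10² − 2·5·10·cos(120°) = 175, so PR = 5·√7.

Therefore, the length of PR = 5·√7.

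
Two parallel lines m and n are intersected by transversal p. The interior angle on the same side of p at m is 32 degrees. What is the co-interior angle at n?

Co-interior angles (same-side interior) formed by parallel lines and a transversal are supplementary (sum to 180 degrees).
The given angle is 32 degrees.
The co-interior angle = 180 - 32 = 148 degrees.

148 degrees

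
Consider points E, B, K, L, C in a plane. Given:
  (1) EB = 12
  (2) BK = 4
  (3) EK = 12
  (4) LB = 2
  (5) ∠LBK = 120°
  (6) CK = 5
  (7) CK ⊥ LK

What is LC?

Step 1: By the law of cosines on triangle LBK: LK² = 2² + 4² − 2·2·4·cos(120°) = 28, so LK = 2·√7.
Step 2: By the law of cosines on triangle LKC: LC² = (2·√7)² + 5² − 2·2·√7·5·cos(90°) = 53, so LC = √53.

Therefore, the length of LC = √53.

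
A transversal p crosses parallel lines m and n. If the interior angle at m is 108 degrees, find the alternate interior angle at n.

Alternate interior angles are equal: 108 degrees.

108 degrees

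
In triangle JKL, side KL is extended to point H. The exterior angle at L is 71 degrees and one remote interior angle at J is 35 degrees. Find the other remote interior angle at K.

By the exterior angle theorem: exterior angle = sum of remote interior angles.
71 = 35 + angle K
angle K = 71 - 35 = 36 degrees

36 degrees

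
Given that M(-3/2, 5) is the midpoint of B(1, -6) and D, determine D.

Using the midpoint formula: M = ((x1 + x2)/2, (y1 + y2)/2)
We know M = (-3/2, 5) and B = (1, -6)
For x: -3/2 = (1 + x2)/2, so x2 = 2*-3/2 - 1 = -4
For y: 5 = (-6 + y2)/2, so y2 = 2*5 - -6 = 16
D = (-4, 16)

(-4, 16)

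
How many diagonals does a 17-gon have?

Each of the 17 vertices connects to 14 non-adjacent vertices via diagonals.
Total connections = 17 × 14 = 238, but each diagonal is counted twice.
Number of diagonals = 238 / 2 = 119.

119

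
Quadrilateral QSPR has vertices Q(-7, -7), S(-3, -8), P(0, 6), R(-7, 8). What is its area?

The Shoelace formula works by pairing each vertex with the next (cycling back to the first).
For each pair, compute x_i*y_(i+1) - x_(i+1)*y_i:
  (-7*-8 - -3*-7) = 35
  (-3*6 - 0*-8) = -18
  (0*8 - -7*6) = 42
  (-7*-7 - -7*8) = 105
Taking half the absolute value of the total: Area = (1/2)(164) = 82.

82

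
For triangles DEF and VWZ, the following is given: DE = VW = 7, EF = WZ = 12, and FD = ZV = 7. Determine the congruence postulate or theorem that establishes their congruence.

Consider the given information: DE = VW = 7, EF = WZ = 12, and FD = ZV = 7
This is not SAS or HL: SAS requires two sides and the included angle between them. HL only applies to right triangles with matching hypotenuse and leg.
The correct criterion is SSS. All three pairs of corresponding sides are equal (Side-Side-Side).

SSS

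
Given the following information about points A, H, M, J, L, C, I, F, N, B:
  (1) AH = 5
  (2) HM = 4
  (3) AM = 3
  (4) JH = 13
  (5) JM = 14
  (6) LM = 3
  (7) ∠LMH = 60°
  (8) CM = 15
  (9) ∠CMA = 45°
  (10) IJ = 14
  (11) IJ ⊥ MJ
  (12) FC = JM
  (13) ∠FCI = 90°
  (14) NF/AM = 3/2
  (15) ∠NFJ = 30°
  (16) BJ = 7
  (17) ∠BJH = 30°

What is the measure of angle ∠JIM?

Step 1: By the law of cosines on triangle IJM: IM² = 14² + 14² − 2·14·14·cos(90°) = 392, so IM = 14·√2.
Step 2: By the inverse law of cosines on triangle JIM: cos(∠JIM) = (14² + (14·√2)² − 14²) / (2·14·14·√2) = 392/554.37 = 0.7071, so ∠JIM = 45°.

Therefore, the measure of angle ∠JIM = 45°.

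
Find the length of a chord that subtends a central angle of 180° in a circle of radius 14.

Drop a perpendicular from the center to the chord, bisecting both the chord and the central angle.
Each half-chord = r sin(θ/2) = 14 sin(90°).
The full chord = 2 × 14 × sin(90°) = 28.

28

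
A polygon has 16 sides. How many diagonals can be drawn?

Each of the 16 vertices connects to 13 non-adjacent vertices via diagonals.
Total connections = 16 × 13 = 208, but each diagonal is counted twice.
Number of diagonals = 208 / 2 = 104.

104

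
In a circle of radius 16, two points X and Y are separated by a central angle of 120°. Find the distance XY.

Chord = 2(16) sin(60°) = 16*sqrt(3)

16*sqrt(3)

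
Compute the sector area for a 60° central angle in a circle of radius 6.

Sector area = πr² × θ/360
= π × 6² × 1/6
= π × 36 × 1/6
= 6*pi

6*pi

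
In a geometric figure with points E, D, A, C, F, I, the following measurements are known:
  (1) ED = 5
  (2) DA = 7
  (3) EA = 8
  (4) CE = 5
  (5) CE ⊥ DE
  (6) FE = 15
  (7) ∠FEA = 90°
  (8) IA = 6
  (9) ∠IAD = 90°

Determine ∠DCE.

Step 1: By the law of cosines on triangle CED: CD² = 5² + 5² − 2·5·5·cos(90°) = 50, so CD = 5·√2.
Step 2: By the inverse law of cosines on triangle DCE: cos(∠DCE) = ((5·√2)² + 5² − 5²) / (2·5·√2·5) = 50/70.71 = 0.7071, so ∠DCE = 45°.

Therefore, the measure of angle ∠DCE = 45°.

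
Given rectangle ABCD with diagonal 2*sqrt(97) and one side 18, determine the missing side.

b = sqrt(d^2 - a^2) = sqrt(388 - 324) = sqrt(64) = 8

8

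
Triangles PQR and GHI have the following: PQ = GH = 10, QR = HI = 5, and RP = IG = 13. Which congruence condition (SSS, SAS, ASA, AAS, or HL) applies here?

The given information matches SSS: All three pairs of corresponding sides are equal (Side-Side-Side).

SSS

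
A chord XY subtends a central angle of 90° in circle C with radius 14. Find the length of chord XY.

Drop a perpendicular from the center to the chord, bisecting both the chord and the central angle.
Each half-chord = r sin(θ/2) = 14 sin(45°).
The full chord = 2 × 14 × sin(45°) = 14*sqrt(2).

14*sqrt(2)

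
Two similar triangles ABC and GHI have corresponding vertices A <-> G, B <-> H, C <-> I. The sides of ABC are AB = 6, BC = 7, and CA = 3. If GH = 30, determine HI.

k = 30/6 = 5. HI = 5 * 7 = 35.

35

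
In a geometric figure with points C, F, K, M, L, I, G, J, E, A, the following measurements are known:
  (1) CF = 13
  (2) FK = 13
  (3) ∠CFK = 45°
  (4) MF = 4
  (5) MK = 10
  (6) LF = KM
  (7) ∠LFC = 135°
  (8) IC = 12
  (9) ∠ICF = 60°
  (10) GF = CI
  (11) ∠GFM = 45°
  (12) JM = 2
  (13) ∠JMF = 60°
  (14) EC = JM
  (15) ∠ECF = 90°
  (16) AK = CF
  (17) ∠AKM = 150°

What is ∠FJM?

Step 1: By the law of cosines on triangle JMF: JF² = 2² + 4² − 2·2·4·cos(60°) = 12, so JF = 2·√3.
Step 2: By the inverse law of cosines on triangle FJM: cos(∠FJM) = ((2·√3)² + 2² − 4²) / (2·2·√3·2) = 0/13.86 = 0, so ∠FJM = 90°.

Therefore, the measure of angle ∠FJM = 90°.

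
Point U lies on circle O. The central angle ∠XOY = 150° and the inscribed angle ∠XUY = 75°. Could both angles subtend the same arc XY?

By the inscribed angle theorem, if both angles subtend the same arc, the inscribed angle must be half the central angle.
Half of 150° = 75°, which equals the given inscribed angle of 75°.
Therefore, yes, they correspond to the same arc.

Yes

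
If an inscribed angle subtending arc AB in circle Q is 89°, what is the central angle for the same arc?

The inscribed angle theorem states that a central angle is always twice any inscribed angle that subtends the same arc.
Since the inscribed angle is 89°, the central angle = 2 × 89° = 178°.

178°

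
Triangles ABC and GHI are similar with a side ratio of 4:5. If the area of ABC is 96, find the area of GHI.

For similar figures, the area ratio equals the square of the side ratio.
Side ratio (ABC to GHI) = 4:5, so area ratio = 4^2:5^2 = 16:25.
If the area of ABC is 96, then the area of GHI = 96 * (25/16) = 150.

150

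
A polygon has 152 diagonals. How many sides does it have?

Using d = n(n - 3)/2, we solve 152 = n(n - 3)/2.
So n(n - 3) = 304.
Testing n = 19: 19 * 16 = 304 = 304. Correct.
The polygon has 19 sides.

19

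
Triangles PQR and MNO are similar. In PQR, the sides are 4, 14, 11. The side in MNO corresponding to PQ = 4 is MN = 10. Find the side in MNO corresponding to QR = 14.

k = 10/4 = 5/2. NO = 5/2 * 14 = 35.

35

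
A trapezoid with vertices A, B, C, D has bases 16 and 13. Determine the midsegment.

The midsegment of a trapezoid = (base1 + base2) / 2
midsegment = (16 + 13) / 2
midsegment = 29 / 2
midsegment = 29/2

29/2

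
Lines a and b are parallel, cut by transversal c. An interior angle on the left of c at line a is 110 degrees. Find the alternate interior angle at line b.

Alternate interior angles lie on opposite sides of the transversal, between the parallel lines.
By the alternate interior angle theorem, they are equal: 110 degrees.

110 degrees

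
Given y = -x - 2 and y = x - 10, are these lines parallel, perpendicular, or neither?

Slope of line 1: m1 = -1
Slope of line 2: m2 = 1
Two lines are perpendicular when the product of their slopes is -1 (negative reciprocals).
m1 * m2 = (-1) * (1) = -1, confirming perpendicularity.

Perpendicular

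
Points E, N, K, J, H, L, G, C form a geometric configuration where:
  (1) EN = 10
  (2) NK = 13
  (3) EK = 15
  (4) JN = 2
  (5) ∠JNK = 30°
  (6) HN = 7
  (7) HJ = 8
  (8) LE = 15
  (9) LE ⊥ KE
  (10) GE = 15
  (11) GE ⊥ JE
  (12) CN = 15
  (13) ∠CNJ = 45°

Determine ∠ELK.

Step 1: By the law of cosines on triangle LEK: LK² = 15² + 15² − 2·15·15·cos(90°) = 450, so LK = 15·√2.
Step 2: By the inverse law of cosines on triangle ELK: cos(∠ELK) = (15² + (15·√2)² − 15²) / (2·15·15·√2) = 450/636.4 = 0.7071, so ∠ELK = 45°.

Therefore, the measure of angle ∠ELK = 45°.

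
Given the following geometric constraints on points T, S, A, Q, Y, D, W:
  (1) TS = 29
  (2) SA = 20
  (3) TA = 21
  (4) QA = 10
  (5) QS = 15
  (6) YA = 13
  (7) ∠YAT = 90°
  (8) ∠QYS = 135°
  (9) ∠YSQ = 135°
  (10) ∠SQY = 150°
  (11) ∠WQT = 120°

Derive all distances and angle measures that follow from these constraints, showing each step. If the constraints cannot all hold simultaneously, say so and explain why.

These constraints are not satisfiable: (8), (9) and (10) are the three interior angles of triangle QYS, which must sum to 180°, but 135° + 135° + 150° = 420°. No planar figure meets all of them, so nothing further can be derived.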